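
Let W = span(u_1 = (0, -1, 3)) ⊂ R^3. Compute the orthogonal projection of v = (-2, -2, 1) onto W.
proj_W(v) = (0, -1/2, 3/2)

Set up U = [u_1 | ... | u_1] ∈ R^(3×1). The projector onto W = col(U) is P = U (U^T U)^(-1) U^T.
Compute U^T U =
  [10],
and U^T v = (5).
Solve U^T U · c = U^T v for the coefficients: c = (1/2). The projection is proj_W(v) = U c.
Check: (v - proj_W(v)) · u_1 = 0  (should be 0).
Result: proj_W(v) = (0, -1/2, 3/2).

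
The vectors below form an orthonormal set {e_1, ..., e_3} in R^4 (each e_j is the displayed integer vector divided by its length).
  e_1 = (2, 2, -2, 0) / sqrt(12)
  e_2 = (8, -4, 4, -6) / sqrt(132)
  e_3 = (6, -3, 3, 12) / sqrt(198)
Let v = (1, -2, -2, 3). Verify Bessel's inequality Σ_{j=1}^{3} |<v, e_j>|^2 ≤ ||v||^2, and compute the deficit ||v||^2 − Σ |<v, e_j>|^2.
Σ |<v, e_j>|^2 = 10; ||v||^2 = 18; deficit = 8

Write each e_j = u_j / sqrt(<u_j, u_j>) where u_j is the displayed integer vector. Then <v, e_j> = <v, u_j> / sqrt(<u_j, u_j>), so |<v, e_j>|^2 = <v, u_j>^2 / <u_j, u_j>.
Coefficients: <v, e_1> = 2/sqrt(12), <v, e_2> = -10/sqrt(132), <v, e_3> = 42/sqrt(198).
Square and sum: Σ |<v, e_j>|^2 = 10.
Compute ||v||^2 = v·v = 18.
Deficit = 18 − 10 = 8 ≥ 0, confirming Bessel's inequality. (The deficit equals ||v − Σ <v,e_j> e_j||^2, the squared distance from v to span{e_j}.)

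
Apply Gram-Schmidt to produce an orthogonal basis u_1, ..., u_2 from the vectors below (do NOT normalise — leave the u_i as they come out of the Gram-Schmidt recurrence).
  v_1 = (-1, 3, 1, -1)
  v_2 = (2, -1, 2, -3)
Orthogonal basis:
  u_1 = (-1, 3, 1, -1)
  u_2 = (2, -1, 2, -3)

Apply the Gram-Schmidt recurrence
  u_1 = v_1
  u_i = v_i − Σ_{j<i} ((v_i · u_j) / (u_j · u_j)) · u_j.

Step by step this gives:
  u_1 = (-1, 3, 1, -1)
  u_2 = (2, -1, 2, -3)

Orthogonality check:
  u_2 · u_1 = 0 (should be 0)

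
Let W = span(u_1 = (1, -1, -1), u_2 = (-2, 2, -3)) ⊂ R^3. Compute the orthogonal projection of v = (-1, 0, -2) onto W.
proj_W(v) = (-1/2, 1/2, -2)

Set up U = [u_1 | ... | u_2] ∈ R^(3×2). The projector onto W = col(U) is P = U (U^T U)^(-1) U^T.
Compute U^T U =
  [3, -1]
  [-1, 17],
and U^T v = (1, 8).
Solve U^T U · c = U^T v for the coefficients: c = (1/2, 1/2). The projection is proj_W(v) = U c.
Check: (v - proj_W(v)) · u_1 = 0  (should be 0).
Check: (v - proj_W(v)) · u_2 = 0  (should be 0).
Result: proj_W(v) = (-1/2, 1/2, -2).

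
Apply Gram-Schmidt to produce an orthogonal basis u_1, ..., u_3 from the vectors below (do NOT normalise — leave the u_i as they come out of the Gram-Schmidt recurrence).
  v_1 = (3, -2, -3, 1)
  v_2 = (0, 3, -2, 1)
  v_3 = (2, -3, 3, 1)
Orthogonal basis:
  u_1 = (3, -2, -3, 1)
  u_2 = (-3/23, 71/23, -43/23, 22/23)
  u_3 = (144/107, 155/321, 521/321, 577/321)

Apply the Gram-Schmidt recurrence
  u_1 = v_1
  u_i = v_i − Σ_{j<i} ((v_i · u_j) / (u_j · u_j)) · u_j.

Step by step this gives:
  u_1 = (3, -2, -3, 1)
  u_2 = (-3/23, 71/23, -43/23, 22/23)
  u_3 = (144/107, 155/321, 521/321, 577/321)

Orthogonality check:
  u_2 · u_1 = 0 (should be 0)
  u_3 · u_1 = 0 (should be 0)
  u_3 · u_2 = 0 (should be 0)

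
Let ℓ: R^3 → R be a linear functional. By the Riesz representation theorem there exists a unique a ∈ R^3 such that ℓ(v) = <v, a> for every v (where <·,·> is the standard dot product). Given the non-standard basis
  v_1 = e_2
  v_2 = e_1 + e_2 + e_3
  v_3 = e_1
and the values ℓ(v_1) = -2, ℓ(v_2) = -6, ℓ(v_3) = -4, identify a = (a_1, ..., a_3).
a = (-4, -2, 0)

Write a = (a_1, ..., a_3) in the standard basis. For each basis vector v_i, ℓ(v_i) = <v_i, a> is a linear equation in the a_j's. Collect the n equations into a matrix system V a = ℓ, where row i of V is v_i (expressed in the standard basis). Since V is invertible (lower-triangular with 1s on the diagonal, up to permutation), solve by back-substitution:
  V =
[[0, 1, 0],
 [1, 1, 1],
 [1, 0, 0]]
  V a = (-2, -6, -4)
Solving gives a = (-4, -2, 0).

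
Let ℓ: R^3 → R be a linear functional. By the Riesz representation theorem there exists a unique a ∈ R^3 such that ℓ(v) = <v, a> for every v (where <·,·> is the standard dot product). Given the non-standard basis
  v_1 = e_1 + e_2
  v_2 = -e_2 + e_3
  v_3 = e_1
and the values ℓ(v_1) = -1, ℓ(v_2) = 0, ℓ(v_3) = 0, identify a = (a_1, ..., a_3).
a = (0, -1, -1)

Write a = (a_1, ..., a_3) in the standard basis. For each basis vector v_i, ℓ(v_i) = <v_i, a> is a linear equation in the a_j's. Collect the n equations into a matrix system V a = ℓ, where row i of V is v_i (expressed in the standard basis). Since V is invertible (lower-triangular with 1s on the diagonal, up to permutation), solve by back-substitution:
  V =
[[1, 1, 0],
 [0, -1, 1],
 [1, 0, 0]]
  V a = (-1, 0, 0)
Solving gives a = (0, -1, -1).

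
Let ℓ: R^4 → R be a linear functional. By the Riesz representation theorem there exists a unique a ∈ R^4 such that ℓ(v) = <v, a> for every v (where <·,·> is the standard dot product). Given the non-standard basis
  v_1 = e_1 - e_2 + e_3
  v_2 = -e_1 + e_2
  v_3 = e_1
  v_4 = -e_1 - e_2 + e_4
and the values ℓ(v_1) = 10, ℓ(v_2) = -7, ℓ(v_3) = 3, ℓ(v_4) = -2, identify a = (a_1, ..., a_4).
a = (3, -4, 3, -3)

Write a = (a_1, ..., a_4) in the standard basis. For each basis vector v_i, ℓ(v_i) = <v_i, a> is a linear equation in the a_j's. Collect the n equations into a matrix system V a = ℓ, where row i of V is v_i (expressed in the standard basis). Since V is invertible (lower-triangular with 1s on the diagonal, up to permutation), solve by back-substitution:
  V =
[[1, -1, 1, 0],
 [-1, 1, 0, 0],
 [1, 0, 0, 0],
 [-1, -1, 0, 1]]
  V a = (10, -7, 3, -2)
Solving gives a = (3, -4, 3, -3).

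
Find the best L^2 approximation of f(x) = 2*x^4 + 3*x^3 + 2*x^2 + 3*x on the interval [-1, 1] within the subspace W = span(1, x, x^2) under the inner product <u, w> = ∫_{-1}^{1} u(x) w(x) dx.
g(x) = 26*x^2/7 + 24*x/5 - 6/35

The best approximation g ∈ W is the orthogonal projection of f onto W. Writing g = a_0 + a_1 x + a_2 x^2, the coefficients solve the normal equations G · a = b where
  G_{ij} = <φ_i, φ_j> and b_i = <f, φ_i>, with φ_0 = 1, φ_1 = x, φ_2 = x^2.
G =
  [2, 0, 2/3]
  [0, 2/3, 0]
  [2/3, 0, 2/5],
b = (32/15, 16/5, 48/35).
Solving gives a_0 = -6/35, a_1 = 24/5, a_2 = 26/7, so
  g(x) = 26*x^2/7 + 24*x/5 - 6/35.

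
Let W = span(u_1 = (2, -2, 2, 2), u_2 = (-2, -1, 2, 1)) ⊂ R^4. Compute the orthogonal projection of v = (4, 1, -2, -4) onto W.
proj_W(v) = (32/9, 29/18, -10/3, -29/18)

Set up U = [u_1 | ... | u_2] ∈ R^(4×2). The projector onto W = col(U) is P = U (U^T U)^(-1) U^T.
Compute U^T U =
  [16, 4]
  [4, 10],
and U^T v = (-6, -17).
Solve U^T U · c = U^T v for the coefficients: c = (1/18, -31/18). The projection is proj_W(v) = U c.
Check: (v - proj_W(v)) · u_1 = 0  (should be 0).
Check: (v - proj_W(v)) · u_2 = 0  (should be 0).
Result: proj_W(v) = (32/9, 29/18, -10/3, -29/18).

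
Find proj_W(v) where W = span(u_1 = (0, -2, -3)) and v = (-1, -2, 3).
proj_W(v) = (0, 10/13, 15/13)

Set up U = [u_1 | ... | u_1] ∈ R^(3×1). The projector onto W = col(U) is P = U (U^T U)^(-1) U^T.
Compute U^T U =
  [13],
and U^T v = (-5).
Solve U^T U · c = U^T v for the coefficients: c = (-5/13). The projection is proj_W(v) = U c.
Check: (v - proj_W(v)) · u_1 = 0  (should be 0).
Result: proj_W(v) = (0, 10/13, 15/13).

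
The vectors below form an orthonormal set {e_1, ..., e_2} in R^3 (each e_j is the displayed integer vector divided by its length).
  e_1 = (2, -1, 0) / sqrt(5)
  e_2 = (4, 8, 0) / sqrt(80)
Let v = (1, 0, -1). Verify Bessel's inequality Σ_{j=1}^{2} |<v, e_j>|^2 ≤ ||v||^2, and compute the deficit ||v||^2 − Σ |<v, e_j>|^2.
Σ |<v, e_j>|^2 = 1; ||v||^2 = 2; deficit = 1

Write each e_j = u_j / sqrt(<u_j, u_j>) where u_j is the displayed integer vector. Then <v, e_j> = <v, u_j> / sqrt(<u_j, u_j>), so |<v, e_j>|^2 = <v, u_j>^2 / <u_j, u_j>.
Coefficients: <v, e_1> = 2/sqrt(5), <v, e_2> = 4/sqrt(80).
Square and sum: Σ |<v, e_j>|^2 = 1.
Compute ||v||^2 = v·v = 2.
Deficit = 2 − 1 = 1 ≥ 0, confirming Bessel's inequality. (The deficit equals ||v − Σ <v,e_j> e_j||^2, the squared distance from v to span{e_j}.)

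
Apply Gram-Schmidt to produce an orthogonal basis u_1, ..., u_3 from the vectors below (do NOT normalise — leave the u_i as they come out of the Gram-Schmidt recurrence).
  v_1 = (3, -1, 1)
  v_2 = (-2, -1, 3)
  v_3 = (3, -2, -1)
Orthogonal basis:
  u_1 = (3, -1, 1)
  u_2 = (-16/11, -13/11, 35/11)
  u_3 = (-7/25, -77/50, -7/10)

Apply the Gram-Schmidt recurrence
  u_1 = v_1
  u_i = v_i − Σ_{j<i} ((v_i · u_j) / (u_j · u_j)) · u_j.

Step by step this gives:
  u_1 = (3, -1, 1)
  u_2 = (-16/11, -13/11, 35/11)
  u_3 = (-7/25, -77/50, -7/10)

Orthogonality check:
  u_2 · u_1 = 0 (should be 0)
  u_3 · u_1 = 0 (should be 0)
  u_3 · u_2 = 0 (should be 0)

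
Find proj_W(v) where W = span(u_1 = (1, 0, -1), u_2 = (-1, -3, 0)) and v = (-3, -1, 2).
proj_W(v) = (-51/19, -21/19, 44/19)

Set up U = [u_1 | ... | u_2] ∈ R^(3×2). The projector onto W = col(U) is P = U (U^T U)^(-1) U^T.
Compute U^T U =
  [2, -1]
  [-1, 10],
and U^T v = (-5, 6).
Solve U^T U · c = U^T v for the coefficients: c = (-44/19, 7/19). The projection is proj_W(v) = U c.
Check: (v - proj_W(v)) · u_1 = 0  (should be 0).
Check: (v - proj_W(v)) · u_2 = 0  (should be 0).
Result: proj_W(v) = (-51/19, -21/19, 44/19).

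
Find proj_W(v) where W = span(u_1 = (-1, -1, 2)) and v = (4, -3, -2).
proj_W(v) = (5/6, 5/6, -5/3)

Set up U = [u_1 | ... | u_1] ∈ R^(3×1). The projector onto W = col(U) is P = U (U^T U)^(-1) U^T.
Compute U^T U =
  [6],
and U^T v = (-5).
Solve U^T U · c = U^T v for the coefficients: c = (-5/6). The projection is proj_W(v) = U c.
Check: (v - proj_W(v)) · u_1 = 0  (should be 0).
Result: proj_W(v) = (5/6, 5/6, -5/3).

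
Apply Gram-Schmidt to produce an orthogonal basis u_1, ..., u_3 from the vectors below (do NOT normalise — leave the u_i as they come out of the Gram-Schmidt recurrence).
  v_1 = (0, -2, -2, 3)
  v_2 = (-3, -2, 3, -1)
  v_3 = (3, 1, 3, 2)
Orthogonal basis:
  u_1 = (0, -2, -2, 3)
  u_2 = (-3, -44/17, 41/17, -2/17)
  u_3 = (144/61, 13/61, 200/61, 142/61)

Apply the Gram-Schmidt recurrence
  u_1 = v_1
  u_i = v_i − Σ_{j<i} ((v_i · u_j) / (u_j · u_j)) · u_j.

Step by step this gives:
  u_1 = (0, -2, -2, 3)
  u_2 = (-3, -44/17, 41/17, -2/17)
  u_3 = (144/61, 13/61, 200/61, 142/61)

Orthogonality check:
  u_2 · u_1 = 0 (should be 0)
  u_3 · u_1 = 0 (should be 0)
  u_3 · u_2 = 0 (should be 0)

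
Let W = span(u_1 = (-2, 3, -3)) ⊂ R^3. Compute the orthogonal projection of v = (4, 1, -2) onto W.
proj_W(v) = (-1/11, 3/22, -3/22)

Set up U = [u_1 | ... | u_1] ∈ R^(3×1). The projector onto W = col(U) is P = U (U^T U)^(-1) U^T.
Compute U^T U =
  [22],
and U^T v = (1).
Solve U^T U · c = U^T v for the coefficients: c = (1/22). The projection is proj_W(v) = U c.
Check: (v - proj_W(v)) · u_1 = 0  (should be 0).
Result: proj_W(v) = (-1/11, 3/22, -3/22).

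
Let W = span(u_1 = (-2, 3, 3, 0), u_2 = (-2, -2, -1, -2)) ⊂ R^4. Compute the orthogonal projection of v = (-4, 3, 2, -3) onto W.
proj_W(v) = (-128/29, 17/9, 740/261, -494/261)

Set up U = [u_1 | ... | u_2] ∈ R^(4×2). The projector onto W = col(U) is P = U (U^T U)^(-1) U^T.
Compute U^T U =
  [22, -5]
  [-5, 13],
and U^T v = (23, 6).
Solve U^T U · c = U^T v for the coefficients: c = (329/261, 247/261). The projection is proj_W(v) = U c.
Check: (v - proj_W(v)) · u_1 = 0  (should be 0).
Check: (v - proj_W(v)) · u_2 = 0  (should be 0).
Result: proj_W(v) = (-128/29, 17/9, 740/261, -494/261).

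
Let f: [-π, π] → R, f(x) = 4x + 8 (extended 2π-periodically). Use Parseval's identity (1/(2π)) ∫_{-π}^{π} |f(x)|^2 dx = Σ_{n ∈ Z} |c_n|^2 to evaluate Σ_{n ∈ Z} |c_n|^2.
Σ |c_n|^2 = 16π^2/3 + 64

Expand and integrate term by term over [-π, π]:
  ∫ (4x)^2 dx = 16·(2π^3/3); ∫ 2·4·(8)·x dx = 0 (odd integrand); ∫ 8^2 dx = 64·2π.
So (1/(2π)) ∫_{-π}^{π} (4x + 8)^2 dx = 16π^2/3 + 64 = 16π^2/3 + 64.
Parseval ⇒ Σ |c_n|^2 = 16π^2/3 + 64.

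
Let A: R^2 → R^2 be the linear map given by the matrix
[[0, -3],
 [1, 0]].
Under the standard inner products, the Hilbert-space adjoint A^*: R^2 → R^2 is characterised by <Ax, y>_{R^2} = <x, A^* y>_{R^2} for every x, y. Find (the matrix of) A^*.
A^* = A^T =
[[0, 1],
 [-3, 0]]

For real matrices with standard dot products, the defining identity <Ax, y> = <x, A^* y> gives (Ax)^T y = x^T (A^*) y, i.e. x^T A^T y = x^T (A^*) y. Since this holds for all x, y, we must have A^* = A^T. Therefore
A^* =
[[0, 1],
 [-3, 0]].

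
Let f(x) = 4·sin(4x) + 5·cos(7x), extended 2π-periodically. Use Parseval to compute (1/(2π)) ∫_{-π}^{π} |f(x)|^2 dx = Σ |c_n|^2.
Σ |c_n|^2 = 41/2

Expand |f|^2 and use orthogonality of {sin(nx), cos(mx)} on [-π, π]:
  ∫_{-π}^{π} sin(nx)^2 dx = π, ∫ cos(mx)^2 dx = π, and cross terms integrate to 0.
So ∫_{-π}^{π} f(x)^2 dx = 4^2 · π + 5^2 · π = (16 + 25)π.
Divide by 2π: (16 + 25)/2 = 41/2.
By Parseval, this equals Σ |c_n|^2.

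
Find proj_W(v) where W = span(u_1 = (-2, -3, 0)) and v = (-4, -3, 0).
proj_W(v) = (-34/13, -51/13, 0)

Set up U = [u_1 | ... | u_1] ∈ R^(3×1). The projector onto W = col(U) is P = U (U^T U)^(-1) U^T.
Compute U^T U =
  [13],
and U^T v = (17).
Solve U^T U · c = U^T v for the coefficients: c = (17/13). The projection is proj_W(v) = U c.
Check: (v - proj_W(v)) · u_1 = 0  (should be 0).
Result: proj_W(v) = (-34/13, -51/13, 0).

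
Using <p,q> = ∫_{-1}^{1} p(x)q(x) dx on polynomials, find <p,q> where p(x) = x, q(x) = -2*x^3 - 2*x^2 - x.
<p,q> = -22/15

Expand the product: p(x)·q(x) = -2*x^4 - 2*x^3 - x^2.
∫_{-1}^{1} of each monomial x^k gives [2/(k+1) if k even, 0 if k odd]. Integrating term-by-term (or equivalently evaluating the antiderivative F(x) = -2*x^5/5 - x^4/2 - x^3/3 at the endpoints):
  F(1) − F(−1) = -37/30 − (7/30) = -22/15.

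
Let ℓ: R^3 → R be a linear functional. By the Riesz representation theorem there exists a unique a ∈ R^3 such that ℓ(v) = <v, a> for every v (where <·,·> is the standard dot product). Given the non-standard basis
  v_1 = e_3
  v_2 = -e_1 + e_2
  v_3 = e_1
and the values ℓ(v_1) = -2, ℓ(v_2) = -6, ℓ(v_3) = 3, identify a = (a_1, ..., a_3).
a = (3, -3, -2)

Write a = (a_1, ..., a_3) in the standard basis. For each basis vector v_i, ℓ(v_i) = <v_i, a> is a linear equation in the a_j's. Collect the n equations into a matrix system V a = ℓ, where row i of V is v_i (expressed in the standard basis). Since V is invertible (lower-triangular with 1s on the diagonal, up to permutation), solve by back-substitution:
  V =
[[0, 0, 1],
 [-1, 1, 0],
 [1, 0, 0]]
  V a = (-2, -6, 3)
Solving gives a = (3, -3, -2).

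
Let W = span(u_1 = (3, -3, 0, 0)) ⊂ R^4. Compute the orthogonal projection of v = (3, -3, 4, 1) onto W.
proj_W(v) = (3, -3, 0, 0)

Set up U = [u_1 | ... | u_1] ∈ R^(4×1). The projector onto W = col(U) is P = U (U^T U)^(-1) U^T.
Compute U^T U =
  [18],
and U^T v = (18).
Solve U^T U · c = U^T v for the coefficients: c = (1). The projection is proj_W(v) = U c.
Check: (v - proj_W(v)) · u_1 = 0  (should be 0).
Result: proj_W(v) = (3, -3, 0, 0).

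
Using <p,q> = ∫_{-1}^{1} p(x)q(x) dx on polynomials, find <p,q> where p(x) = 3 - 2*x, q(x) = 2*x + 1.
<p,q> = 10/3

Expand the product: p(x)·q(x) = -4*x^2 + 4*x + 3.
∫_{-1}^{1} of each monomial x^k gives [2/(k+1) if k even, 0 if k odd]. Integrating term-by-term (or equivalently evaluating the antiderivative F(x) = -4*x^3/3 + 2*x^2 + 3*x at the endpoints):
  F(1) − F(−1) = 11/3 − (1/3) = 10/3.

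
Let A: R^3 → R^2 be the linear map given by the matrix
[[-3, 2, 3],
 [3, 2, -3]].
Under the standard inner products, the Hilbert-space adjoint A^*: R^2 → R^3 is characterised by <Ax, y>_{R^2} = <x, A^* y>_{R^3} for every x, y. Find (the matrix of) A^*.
A^* = A^T =
[[-3, 3],
 [2, 2],
 [3, -3]]

For real matrices with standard dot products, the defining identity <Ax, y> = <x, A^* y> gives (Ax)^T y = x^T (A^*) y, i.e. x^T A^T y = x^T (A^*) y. Since this holds for all x, y, we must have A^* = A^T. Therefore
A^* =
[[-3, 3],
 [2, 2],
 [3, -3]].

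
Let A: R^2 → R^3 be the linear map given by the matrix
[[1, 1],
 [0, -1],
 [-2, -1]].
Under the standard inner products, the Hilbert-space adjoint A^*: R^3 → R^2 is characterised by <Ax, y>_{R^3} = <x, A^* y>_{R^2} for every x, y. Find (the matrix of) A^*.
A^* = A^T =
[[1, 0, -2],
 [1, -1, -1]]

For real matrices with standard dot products, the defining identity <Ax, y> = <x, A^* y> gives (Ax)^T y = x^T (A^*) y, i.e. x^T A^T y = x^T (A^*) y. Since this holds for all x, y, we must have A^* = A^T. Therefore
A^* =
[[1, 0, -2],
 [1, -1, -1]].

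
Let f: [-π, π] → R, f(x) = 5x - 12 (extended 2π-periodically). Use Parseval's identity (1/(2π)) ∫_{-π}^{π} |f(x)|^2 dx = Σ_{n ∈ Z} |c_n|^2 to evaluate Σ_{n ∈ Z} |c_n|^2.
Σ |c_n|^2 = 25π^2/3 + 144

Expand and integrate term by term over [-π, π]:
  ∫ (5x)^2 dx = 25·(2π^3/3); ∫ 2·5·(-12)·x dx = 0 (odd integrand); ∫ (-12)^2 dx = 144·2π.
So (1/(2π)) ∫_{-π}^{π} (5x - 12)^2 dx = 25π^2/3 + 144 = 25π^2/3 + 144.
Parseval ⇒ Σ |c_n|^2 = 25π^2/3 + 144.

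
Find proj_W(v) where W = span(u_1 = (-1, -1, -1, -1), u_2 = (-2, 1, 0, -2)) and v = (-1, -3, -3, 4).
proj_W(v) = (4/3, -11/3, -2, 4/3)

Set up U = [u_1 | ... | u_2] ∈ R^(4×2). The projector onto W = col(U) is P = U (U^T U)^(-1) U^T.
Compute U^T U =
  [4, 3]
  [3, 9],
and U^T v = (3, -9).
Solve U^T U · c = U^T v for the coefficients: c = (2, -5/3). The projection is proj_W(v) = U c.
Check: (v - proj_W(v)) · u_1 = 0  (should be 0).
Check: (v - proj_W(v)) · u_2 = 0  (should be 0).
Result: proj_W(v) = (4/3, -11/3, -2, 4/3).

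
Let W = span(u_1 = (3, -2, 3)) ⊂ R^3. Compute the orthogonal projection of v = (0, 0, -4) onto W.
proj_W(v) = (-18/11, 12/11, -18/11)

Set up U = [u_1 | ... | u_1] ∈ R^(3×1). The projector onto W = col(U) is P = U (U^T U)^(-1) U^T.
Compute U^T U =
  [22],
and U^T v = (-12).
Solve U^T U · c = U^T v for the coefficients: c = (-6/11). The projection is proj_W(v) = U c.
Check: (v - proj_W(v)) · u_1 = 0  (should be 0).
Result: proj_W(v) = (-18/11, 12/11, -18/11).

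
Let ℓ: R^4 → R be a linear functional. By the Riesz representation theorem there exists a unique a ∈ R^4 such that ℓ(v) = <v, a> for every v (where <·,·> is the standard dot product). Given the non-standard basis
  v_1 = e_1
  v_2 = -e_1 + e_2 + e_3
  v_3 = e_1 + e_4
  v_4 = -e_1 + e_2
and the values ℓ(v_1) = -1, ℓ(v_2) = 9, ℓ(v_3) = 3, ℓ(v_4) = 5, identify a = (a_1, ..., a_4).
a = (-1, 4, 4, 4)

Write a = (a_1, ..., a_4) in the standard basis. For each basis vector v_i, ℓ(v_i) = <v_i, a> is a linear equation in the a_j's. Collect the n equations into a matrix system V a = ℓ, where row i of V is v_i (expressed in the standard basis). Since V is invertible (lower-triangular with 1s on the diagonal, up to permutation), solve by back-substitution:
  V =
[[1, 0, 0, 0],
 [-1, 1, 1, 0],
 [1, 0, 0, 1],
 [-1, 1, 0, 0]]
  V a = (-1, 9, 3, 5)
Solving gives a = (-1, 4, 4, 4).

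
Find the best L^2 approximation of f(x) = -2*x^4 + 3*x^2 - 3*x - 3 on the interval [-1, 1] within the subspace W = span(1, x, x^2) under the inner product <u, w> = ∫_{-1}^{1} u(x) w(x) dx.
g(x) = 9*x^2/7 - 3*x - 99/35

The best approximation g ∈ W is the orthogonal projection of f onto W. Writing g = a_0 + a_1 x + a_2 x^2, the coefficients solve the normal equations G · a = b where
  G_{ij} = <φ_i, φ_j> and b_i = <f, φ_i>, with φ_0 = 1, φ_1 = x, φ_2 = x^2.
G =
  [2, 0, 2/3]
  [0, 2/3, 0]
  [2/3, 0, 2/5],
b = (-24/5, -2, -48/35).
Solving gives a_0 = -99/35, a_1 = -3, a_2 = 9/7, so
  g(x) = 9*x^2/7 - 3*x - 99/35.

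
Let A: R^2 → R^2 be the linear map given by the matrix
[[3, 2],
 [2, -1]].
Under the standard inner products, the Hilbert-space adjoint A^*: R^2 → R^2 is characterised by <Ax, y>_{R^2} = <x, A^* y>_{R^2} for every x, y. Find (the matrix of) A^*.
A^* = A^T =
[[3, 2],
 [2, -1]]

For real matrices with standard dot products, the defining identity <Ax, y> = <x, A^* y> gives (Ax)^T y = x^T (A^*) y, i.e. x^T A^T y = x^T (A^*) y. Since this holds for all x, y, we must have A^* = A^T. Therefore
A^* =
[[3, 2],
 [2, -1]].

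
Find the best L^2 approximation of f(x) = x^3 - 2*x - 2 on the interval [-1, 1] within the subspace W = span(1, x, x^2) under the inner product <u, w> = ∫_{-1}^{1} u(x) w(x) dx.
g(x) = -7*x/5 - 2

The best approximation g ∈ W is the orthogonal projection of f onto W. Writing g = a_0 + a_1 x + a_2 x^2, the coefficients solve the normal equations G · a = b where
  G_{ij} = <φ_i, φ_j> and b_i = <f, φ_i>, with φ_0 = 1, φ_1 = x, φ_2 = x^2.
G =
  [2, 0, 2/3]
  [0, 2/3, 0]
  [2/3, 0, 2/5],
b = (-4, -14/15, -4/3).
Solving gives a_0 = -2, a_1 = -7/5, a_2 = 0, so
  g(x) = -7*x/5 - 2.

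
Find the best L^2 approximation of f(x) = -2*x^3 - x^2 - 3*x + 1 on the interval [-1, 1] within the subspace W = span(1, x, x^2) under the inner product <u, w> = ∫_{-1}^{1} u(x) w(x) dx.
g(x) = -x^2 - 21*x/5 + 1

The best approximation g ∈ W is the orthogonal projection of f onto W. Writing g = a_0 + a_1 x + a_2 x^2, the coefficients solve the normal equations G · a = b where
  G_{ij} = <φ_i, φ_j> and b_i = <f, φ_i>, with φ_0 = 1, φ_1 = x, φ_2 = x^2.
G =
  [2, 0, 2/3]
  [0, 2/3, 0]
  [2/3, 0, 2/5],
b = (4/3, -14/5, 4/15).
Solving gives a_0 = 1, a_1 = -21/5, a_2 = -1, so
  g(x) = -x^2 - 21*x/5 + 1.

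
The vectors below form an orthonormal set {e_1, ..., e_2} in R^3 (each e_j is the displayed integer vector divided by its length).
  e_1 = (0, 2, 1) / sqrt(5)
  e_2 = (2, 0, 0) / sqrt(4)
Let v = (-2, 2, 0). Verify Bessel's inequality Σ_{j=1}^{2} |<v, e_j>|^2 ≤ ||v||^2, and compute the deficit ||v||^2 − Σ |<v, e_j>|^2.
Σ |<v, e_j>|^2 = 36/5; ||v||^2 = 8; deficit = 4/5

Write each e_j = u_j / sqrt(<u_j, u_j>) where u_j is the displayed integer vector. Then <v, e_j> = <v, u_j> / sqrt(<u_j, u_j>), so |<v, e_j>|^2 = <v, u_j>^2 / <u_j, u_j>.
Coefficients: <v, e_1> = 4/sqrt(5), <v, e_2> = -4/sqrt(4).
Square and sum: Σ |<v, e_j>|^2 = 36/5.
Compute ||v||^2 = v·v = 8.
Deficit = 8 − 36/5 = 4/5 ≥ 0, confirming Bessel's inequality. (The deficit equals ||v − Σ <v,e_j> e_j||^2, the squared distance from v to span{e_j}.)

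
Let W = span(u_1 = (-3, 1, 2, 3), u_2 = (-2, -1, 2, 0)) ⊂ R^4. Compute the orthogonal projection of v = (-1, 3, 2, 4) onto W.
proj_W(v) = (-85/42, 50/21, 2/3, 57/14)

Set up U = [u_1 | ... | u_2] ∈ R^(4×2). The projector onto W = col(U) is P = U (U^T U)^(-1) U^T.
Compute U^T U =
  [23, 9]
  [9, 9],
and U^T v = (22, 3).
Solve U^T U · c = U^T v for the coefficients: c = (19/14, -43/42). The projection is proj_W(v) = U c.
Check: (v - proj_W(v)) · u_1 = 0  (should be 0).
Check: (v - proj_W(v)) · u_2 = 0  (should be 0).
Result: proj_W(v) = (-85/42, 50/21, 2/3, 57/14).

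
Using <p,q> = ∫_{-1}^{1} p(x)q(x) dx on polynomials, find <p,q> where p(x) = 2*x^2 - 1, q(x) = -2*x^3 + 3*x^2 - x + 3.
<p,q> = -8/5

Expand the product: p(x)·q(x) = -4*x^5 + 6*x^4 + 3*x^2 + x - 3.
∫_{-1}^{1} of each monomial x^k gives [2/(k+1) if k even, 0 if k odd]. Integrating term-by-term (or equivalently evaluating the antiderivative F(x) = -2*x^6/3 + 6*x^5/5 + x^3 + x^2/2 - 3*x at the endpoints):
  F(1) − F(−1) = -29/30 − (19/30) = -8/5.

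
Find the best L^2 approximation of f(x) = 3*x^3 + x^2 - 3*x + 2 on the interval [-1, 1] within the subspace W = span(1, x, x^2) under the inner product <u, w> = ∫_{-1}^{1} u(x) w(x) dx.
g(x) = x^2 - 6*x/5 + 2

The best approximation g ∈ W is the orthogonal projection of f onto W. Writing g = a_0 + a_1 x + a_2 x^2, the coefficients solve the normal equations G · a = b where
  G_{ij} = <φ_i, φ_j> and b_i = <f, φ_i>, with φ_0 = 1, φ_1 = x, φ_2 = x^2.
G =
  [2, 0, 2/3]
  [0, 2/3, 0]
  [2/3, 0, 2/5],
b = (14/3, -4/5, 26/15).
Solving gives a_0 = 2, a_1 = -6/5, a_2 = 1, so
  g(x) = x^2 - 6*x/5 + 2.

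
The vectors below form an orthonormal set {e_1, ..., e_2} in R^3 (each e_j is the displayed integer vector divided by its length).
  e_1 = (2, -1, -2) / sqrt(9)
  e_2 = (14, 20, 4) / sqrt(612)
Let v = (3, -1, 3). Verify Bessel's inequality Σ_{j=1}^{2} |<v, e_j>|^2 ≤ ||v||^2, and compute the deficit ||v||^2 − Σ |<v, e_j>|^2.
Σ |<v, e_j>|^2 = 2; ||v||^2 = 19; deficit = 17

Write each e_j = u_j / sqrt(<u_j, u_j>) where u_j is the displayed integer vector. Then <v, e_j> = <v, u_j> / sqrt(<u_j, u_j>), so |<v, e_j>|^2 = <v, u_j>^2 / <u_j, u_j>.
Coefficients: <v, e_1> = 1/sqrt(9), <v, e_2> = 34/sqrt(612).
Square and sum: Σ |<v, e_j>|^2 = 2.
Compute ||v||^2 = v·v = 19.
Deficit = 19 − 2 = 17 ≥ 0, confirming Bessel's inequality. (The deficit equals ||v − Σ <v,e_j> e_j||^2, the squared distance from v to span{e_j}.)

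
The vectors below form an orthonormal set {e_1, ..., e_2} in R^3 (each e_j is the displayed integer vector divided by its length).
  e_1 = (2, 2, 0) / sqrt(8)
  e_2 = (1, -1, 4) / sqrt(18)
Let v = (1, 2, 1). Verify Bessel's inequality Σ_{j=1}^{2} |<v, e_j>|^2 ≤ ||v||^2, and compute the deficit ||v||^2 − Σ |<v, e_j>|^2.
Σ |<v, e_j>|^2 = 5; ||v||^2 = 6; deficit = 1

Write each e_j = u_j / sqrt(<u_j, u_j>) where u_j is the displayed integer vector. Then <v, e_j> = <v, u_j> / sqrt(<u_j, u_j>), so |<v, e_j>|^2 = <v, u_j>^2 / <u_j, u_j>.
Coefficients: <v, e_1> = 6/sqrt(8), <v, e_2> = 3/sqrt(18).
Square and sum: Σ |<v, e_j>|^2 = 5.
Compute ||v||^2 = v·v = 6.
Deficit = 6 − 5 = 1 ≥ 0, confirming Bessel's inequality. (The deficit equals ||v − Σ <v,e_j> e_j||^2, the squared distance from v to span{e_j}.)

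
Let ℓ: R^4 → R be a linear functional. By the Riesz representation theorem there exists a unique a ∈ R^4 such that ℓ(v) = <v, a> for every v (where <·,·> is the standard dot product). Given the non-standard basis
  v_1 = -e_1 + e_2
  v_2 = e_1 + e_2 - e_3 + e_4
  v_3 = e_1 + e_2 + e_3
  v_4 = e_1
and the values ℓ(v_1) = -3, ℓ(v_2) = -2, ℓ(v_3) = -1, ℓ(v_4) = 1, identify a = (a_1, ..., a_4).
a = (1, -2, 0, -1)

Write a = (a_1, ..., a_4) in the standard basis. For each basis vector v_i, ℓ(v_i) = <v_i, a> is a linear equation in the a_j's. Collect the n equations into a matrix system V a = ℓ, where row i of V is v_i (expressed in the standard basis). Since V is invertible (lower-triangular with 1s on the diagonal, up to permutation), solve by back-substitution:
  V =
[[-1, 1, 0, 0],
 [1, 1, -1, 1],
 [1, 1, 1, 0],
 [1, 0, 0, 0]]
  V a = (-3, -2, -1, 1)
Solving gives a = (1, -2, 0, -1).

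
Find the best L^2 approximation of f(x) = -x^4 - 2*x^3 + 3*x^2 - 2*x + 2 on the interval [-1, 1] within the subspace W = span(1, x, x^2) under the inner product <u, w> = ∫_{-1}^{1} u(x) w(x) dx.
g(x) = 15*x^2/7 - 16*x/5 + 73/35

The best approximation g ∈ W is the orthogonal projection of f onto W. Writing g = a_0 + a_1 x + a_2 x^2, the coefficients solve the normal equations G · a = b where
  G_{ij} = <φ_i, φ_j> and b_i = <f, φ_i>, with φ_0 = 1, φ_1 = x, φ_2 = x^2.
G =
  [2, 0, 2/3]
  [0, 2/3, 0]
  [2/3, 0, 2/5],
b = (28/5, -32/15, 236/105).
Solving gives a_0 = 73/35, a_1 = -16/5, a_2 = 15/7, so
  g(x) = 15*x^2/7 - 16*x/5 + 73/35.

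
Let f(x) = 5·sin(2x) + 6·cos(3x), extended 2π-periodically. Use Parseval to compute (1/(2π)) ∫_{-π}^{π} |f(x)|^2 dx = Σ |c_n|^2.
Σ |c_n|^2 = 61/2

Expand |f|^2 and use orthogonality of {sin(nx), cos(mx)} on [-π, π]:
  ∫_{-π}^{π} sin(nx)^2 dx = π, ∫ cos(mx)^2 dx = π, and cross terms integrate to 0.
So ∫_{-π}^{π} f(x)^2 dx = 5^2 · π + 6^2 · π = (25 + 36)π.
Divide by 2π: (25 + 36)/2 = 61/2.
By Parseval, this equals Σ |c_n|^2.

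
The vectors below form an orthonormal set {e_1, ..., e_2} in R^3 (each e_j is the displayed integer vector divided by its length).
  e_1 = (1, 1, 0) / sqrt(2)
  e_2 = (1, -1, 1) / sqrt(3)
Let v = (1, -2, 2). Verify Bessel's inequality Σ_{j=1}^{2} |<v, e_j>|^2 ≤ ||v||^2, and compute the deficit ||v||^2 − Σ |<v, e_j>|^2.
Σ |<v, e_j>|^2 = 53/6; ||v||^2 = 9; deficit = 1/6

Write each e_j = u_j / sqrt(<u_j, u_j>) where u_j is the displayed integer vector. Then <v, e_j> = <v, u_j> / sqrt(<u_j, u_j>), so |<v, e_j>|^2 = <v, u_j>^2 / <u_j, u_j>.
Coefficients: <v, e_1> = -1/sqrt(2), <v, e_2> = 5/sqrt(3).
Square and sum: Σ |<v, e_j>|^2 = 53/6.
Compute ||v||^2 = v·v = 9.
Deficit = 9 − 53/6 = 1/6 ≥ 0, confirming Bessel's inequality. (The deficit equals ||v − Σ <v,e_j> e_j||^2, the squared distance from v to span{e_j}.)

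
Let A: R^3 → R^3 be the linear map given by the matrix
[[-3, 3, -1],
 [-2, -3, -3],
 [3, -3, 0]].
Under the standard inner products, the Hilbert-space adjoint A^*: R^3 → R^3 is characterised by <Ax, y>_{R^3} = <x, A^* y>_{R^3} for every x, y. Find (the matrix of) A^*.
A^* = A^T =
[[-3, -2, 3],
 [3, -3, -3],
 [-1, -3, 0]]

For real matrices with standard dot products, the defining identity <Ax, y> = <x, A^* y> gives (Ax)^T y = x^T (A^*) y, i.e. x^T A^T y = x^T (A^*) y. Since this holds for all x, y, we must have A^* = A^T. Therefore
A^* =
[[-3, -2, 3],
 [3, -3, -3],
 [-1, -3, 0]].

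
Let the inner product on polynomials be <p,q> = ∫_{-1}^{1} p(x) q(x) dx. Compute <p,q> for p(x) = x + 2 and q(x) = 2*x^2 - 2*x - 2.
<p,q> = -20/3

Expand the product: p(x)·q(x) = 2*x^3 + 2*x^2 - 6*x - 4.
∫_{-1}^{1} of each monomial x^k gives [2/(k+1) if k even, 0 if k odd]. Integrating term-by-term (or equivalently evaluating the antiderivative F(x) = x^4/2 + 2*x^3/3 - 3*x^2 - 4*x at the endpoints):
  F(1) − F(−1) = -35/6 − (5/6) = -20/3.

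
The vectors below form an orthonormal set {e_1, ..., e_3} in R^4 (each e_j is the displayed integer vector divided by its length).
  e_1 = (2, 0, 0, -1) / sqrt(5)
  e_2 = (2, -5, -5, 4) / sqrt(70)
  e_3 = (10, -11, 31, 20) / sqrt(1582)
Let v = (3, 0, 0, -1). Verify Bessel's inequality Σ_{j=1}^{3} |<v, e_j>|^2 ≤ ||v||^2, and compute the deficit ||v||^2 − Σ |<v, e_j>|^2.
Σ |<v, e_j>|^2 = 1121/113; ||v||^2 = 10; deficit = 9/113

Write each e_j = u_j / sqrt(<u_j, u_j>) where u_j is the displayed integer vector. Then <v, e_j> = <v, u_j> / sqrt(<u_j, u_j>), so |<v, e_j>|^2 = <v, u_j>^2 / <u_j, u_j>.
Coefficients: <v, e_1> = 7/sqrt(5), <v, e_2> = 2/sqrt(70), <v, e_3> = 10/sqrt(1582).
Square and sum: Σ |<v, e_j>|^2 = 1121/113.
Compute ||v||^2 = v·v = 10.
Deficit = 10 − 1121/113 = 9/113 ≥ 0, confirming Bessel's inequality. (The deficit equals ||v − Σ <v,e_j> e_j||^2, the squared distance from v to span{e_j}.)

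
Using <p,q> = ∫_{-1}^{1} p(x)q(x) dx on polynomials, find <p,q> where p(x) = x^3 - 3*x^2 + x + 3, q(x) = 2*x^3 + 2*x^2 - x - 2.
<p,q> = -128/21

Expand the product: p(x)·q(x) = 2*x^6 - 4*x^5 - 5*x^4 + 9*x^3 + 11*x^2 - 5*x - 6.
∫_{-1}^{1} of each monomial x^k gives [2/(k+1) if k even, 0 if k odd]. Integrating term-by-term (or equivalently evaluating the antiderivative F(x) = 2*x^7/7 - 2*x^6/3 - x^5 + 9*x^4/4 + 11*x^3/3 - 5*x^2/2 - 6*x at the endpoints):
  F(1) − F(−1) = -111/28 − (179/84) = -128/21.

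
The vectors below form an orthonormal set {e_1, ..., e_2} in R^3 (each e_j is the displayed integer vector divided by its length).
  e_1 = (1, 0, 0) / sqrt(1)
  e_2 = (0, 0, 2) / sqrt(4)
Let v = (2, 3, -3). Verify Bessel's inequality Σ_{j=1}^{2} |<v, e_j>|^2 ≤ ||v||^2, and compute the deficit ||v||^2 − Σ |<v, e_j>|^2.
Σ |<v, e_j>|^2 = 13; ||v||^2 = 22; deficit = 9

Write each e_j = u_j / sqrt(<u_j, u_j>) where u_j is the displayed integer vector. Then <v, e_j> = <v, u_j> / sqrt(<u_j, u_j>), so |<v, e_j>|^2 = <v, u_j>^2 / <u_j, u_j>.
Coefficients: <v, e_1> = 2/sqrt(1), <v, e_2> = -6/sqrt(4).
Square and sum: Σ |<v, e_j>|^2 = 13.
Compute ||v||^2 = v·v = 22.
Deficit = 22 − 13 = 9 ≥ 0, confirming Bessel's inequality. (The deficit equals ||v − Σ <v,e_j> e_j||^2, the squared distance from v to span{e_j}.)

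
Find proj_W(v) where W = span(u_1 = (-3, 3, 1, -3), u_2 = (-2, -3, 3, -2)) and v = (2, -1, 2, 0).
proj_W(v) = (68/173, -591/346, 167/346, 68/173)

Set up U = [u_1 | ... | u_2] ∈ R^(4×2). The projector onto W = col(U) is P = U (U^T U)^(-1) U^T.
Compute U^T U =
  [28, 6]
  [6, 26],
and U^T v = (-7, 5).
Solve U^T U · c = U^T v for the coefficients: c = (-53/173, 91/346). The projection is proj_W(v) = U c.
Check: (v - proj_W(v)) · u_1 = 0  (should be 0).
Check: (v - proj_W(v)) · u_2 = 0  (should be 0).
Result: proj_W(v) = (68/173, -591/346, 167/346, 68/173).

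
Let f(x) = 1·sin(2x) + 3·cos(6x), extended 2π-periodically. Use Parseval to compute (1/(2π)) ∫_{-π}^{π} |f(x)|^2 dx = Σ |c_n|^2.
Σ |c_n|^2 = 5

Expand |f|^2 and use orthogonality of {sin(nx), cos(mx)} on [-π, π]:
  ∫_{-π}^{π} sin(nx)^2 dx = π, ∫ cos(mx)^2 dx = π, and cross terms integrate to 0.
So ∫_{-π}^{π} f(x)^2 dx = 1^2 · π + 3^2 · π = (1 + 9)π.
Divide by 2π: (1 + 9)/2 = 5.
By Parseval, this equals Σ |c_n|^2.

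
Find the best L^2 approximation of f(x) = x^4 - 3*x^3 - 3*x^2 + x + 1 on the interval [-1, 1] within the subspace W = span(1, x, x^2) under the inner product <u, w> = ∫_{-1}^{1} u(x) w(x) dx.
g(x) = -15*x^2/7 - 4*x/5 + 32/35

The best approximation g ∈ W is the orthogonal projection of f onto W. Writing g = a_0 + a_1 x + a_2 x^2, the coefficients solve the normal equations G · a = b where
  G_{ij} = <φ_i, φ_j> and b_i = <f, φ_i>, with φ_0 = 1, φ_1 = x, φ_2 = x^2.
G =
  [2, 0, 2/3]
  [0, 2/3, 0]
  [2/3, 0, 2/5],
b = (2/5, -8/15, -26/105).
Solving gives a_0 = 32/35, a_1 = -4/5, a_2 = -15/7, so
  g(x) = -15*x^2/7 - 4*x/5 + 32/35.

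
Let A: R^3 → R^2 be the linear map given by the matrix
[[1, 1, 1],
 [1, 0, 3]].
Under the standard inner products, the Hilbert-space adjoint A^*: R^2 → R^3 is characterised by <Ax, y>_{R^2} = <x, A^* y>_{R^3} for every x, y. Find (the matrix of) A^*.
A^* = A^T =
[[1, 1],
 [1, 0],
 [1, 3]]

For real matrices with standard dot products, the defining identity <Ax, y> = <x, A^* y> gives (Ax)^T y = x^T (A^*) y, i.e. x^T A^T y = x^T (A^*) y. Since this holds for all x, y, we must have A^* = A^T. Therefore
A^* =
[[1, 1],
 [1, 0],
 [1, 3]].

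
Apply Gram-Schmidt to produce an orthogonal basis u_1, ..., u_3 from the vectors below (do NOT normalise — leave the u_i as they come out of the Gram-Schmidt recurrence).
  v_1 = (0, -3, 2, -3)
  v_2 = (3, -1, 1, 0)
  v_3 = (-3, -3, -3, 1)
Orthogonal basis:
  u_1 = (0, -3, 2, -3)
  u_2 = (3, -7/22, 6/11, 15/22)
  u_3 = (-57/217, -102/31, -543/217, 352/217)

Apply the Gram-Schmidt recurrence
  u_1 = v_1
  u_i = v_i − Σ_{j<i} ((v_i · u_j) / (u_j · u_j)) · u_j.

Step by step this gives:
  u_1 = (0, -3, 2, -3)
  u_2 = (3, -7/22, 6/11, 15/22)
  u_3 = (-57/217, -102/31, -543/217, 352/217)

Orthogonality check:
  u_2 · u_1 = 0 (should be 0)
  u_3 · u_1 = 0 (should be 0)
  u_3 · u_2 = 0 (should be 0)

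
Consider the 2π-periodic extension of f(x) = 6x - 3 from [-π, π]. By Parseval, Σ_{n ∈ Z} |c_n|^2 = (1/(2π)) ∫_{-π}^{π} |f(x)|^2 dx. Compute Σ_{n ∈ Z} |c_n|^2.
Σ |c_n|^2 = 12π^2 + 9

Expand and integrate term by term over [-π, π]:
  ∫ (6x)^2 dx = 36·(2π^3/3); ∫ 2·6·(-3)·x dx = 0 (odd integrand); ∫ (-3)^2 dx = 9·2π.
So (1/(2π)) ∫_{-π}^{π} (6x - 3)^2 dx = 36π^2/3 + 9 = 12π^2 + 9.
Parseval ⇒ Σ |c_n|^2 = 12π^2 + 9.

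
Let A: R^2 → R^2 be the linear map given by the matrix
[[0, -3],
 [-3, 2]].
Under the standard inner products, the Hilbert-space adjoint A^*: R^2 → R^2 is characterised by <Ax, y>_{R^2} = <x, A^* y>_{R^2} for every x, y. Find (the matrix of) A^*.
A^* = A^T =
[[0, -3],
 [-3, 2]]

For real matrices with standard dot products, the defining identity <Ax, y> = <x, A^* y> gives (Ax)^T y = x^T (A^*) y, i.e. x^T A^T y = x^T (A^*) y. Since this holds for all x, y, we must have A^* = A^T. Therefore
A^* =
[[0, -3],
 [-3, 2]].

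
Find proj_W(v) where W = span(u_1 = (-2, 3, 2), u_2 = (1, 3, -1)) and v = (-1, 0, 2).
proj_W(v) = (-3/2, 0, 3/2)

Set up U = [u_1 | ... | u_2] ∈ R^(3×2). The projector onto W = col(U) is P = U (U^T U)^(-1) U^T.
Compute U^T U =
  [17, 5]
  [5, 11],
and U^T v = (6, -3).
Solve U^T U · c = U^T v for the coefficients: c = (1/2, -1/2). The projection is proj_W(v) = U c.
Check: (v - proj_W(v)) · u_1 = 0  (should be 0).
Check: (v - proj_W(v)) · u_2 = 0  (should be 0).
Result: proj_W(v) = (-3/2, 0, 3/2).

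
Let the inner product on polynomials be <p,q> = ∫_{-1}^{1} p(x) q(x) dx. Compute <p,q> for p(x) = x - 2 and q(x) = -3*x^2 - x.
<p,q> = 10/3

Expand the product: p(x)·q(x) = -3*x^3 + 5*x^2 + 2*x.
∫_{-1}^{1} of each monomial x^k gives [2/(k+1) if k even, 0 if k odd]. Integrating term-by-term (or equivalently evaluating the antiderivative F(x) = -3*x^4/4 + 5*x^3/3 + x^2 at the endpoints):
  F(1) − F(−1) = 23/12 − (-17/12) = 10/3.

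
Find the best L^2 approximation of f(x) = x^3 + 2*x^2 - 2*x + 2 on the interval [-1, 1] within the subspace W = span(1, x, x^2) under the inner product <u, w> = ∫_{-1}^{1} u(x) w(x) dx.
g(x) = 2*x^2 - 7*x/5 + 2

The best approximation g ∈ W is the orthogonal projection of f onto W. Writing g = a_0 + a_1 x + a_2 x^2, the coefficients solve the normal equations G · a = b where
  G_{ij} = <φ_i, φ_j> and b_i = <f, φ_i>, with φ_0 = 1, φ_1 = x, φ_2 = x^2.
G =
  [2, 0, 2/3]
  [0, 2/3, 0]
  [2/3, 0, 2/5],
b = (16/3, -14/15, 32/15).
Solving gives a_0 = 2, a_1 = -7/5, a_2 = 2, so
  g(x) = 2*x^2 - 7*x/5 + 2.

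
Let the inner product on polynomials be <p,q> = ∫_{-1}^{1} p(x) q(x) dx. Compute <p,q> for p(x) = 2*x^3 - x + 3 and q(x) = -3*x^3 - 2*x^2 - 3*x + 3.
<p,q> = 458/35

Expand the product: p(x)·q(x) = -6*x^6 - 4*x^5 - 3*x^4 - x^3 - 3*x^2 - 12*x + 9.
∫_{-1}^{1} of each monomial x^k gives [2/(k+1) if k even, 0 if k odd]. Integrating term-by-term (or equivalently evaluating the antiderivative F(x) = -6*x^7/7 - 2*x^6/3 - 3*x^5/5 - x^4/4 - x^3 - 6*x^2 + 9*x at the endpoints):
  F(1) − F(−1) = -157/420 − (-5653/420) = 458/35.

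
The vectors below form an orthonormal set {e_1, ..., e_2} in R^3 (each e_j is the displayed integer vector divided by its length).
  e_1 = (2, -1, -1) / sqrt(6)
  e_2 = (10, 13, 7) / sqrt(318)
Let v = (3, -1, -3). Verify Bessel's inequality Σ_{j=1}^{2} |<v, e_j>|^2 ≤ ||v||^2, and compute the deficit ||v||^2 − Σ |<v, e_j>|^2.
Σ |<v, e_j>|^2 = 886/53; ||v||^2 = 19; deficit = 121/53

Write each e_j = u_j / sqrt(<u_j, u_j>) where u_j is the displayed integer vector. Then <v, e_j> = <v, u_j> / sqrt(<u_j, u_j>), so |<v, e_j>|^2 = <v, u_j>^2 / <u_j, u_j>.
Coefficients: <v, e_1> = 10/sqrt(6), <v, e_2> = -4/sqrt(318).
Square and sum: Σ |<v, e_j>|^2 = 886/53.
Compute ||v||^2 = v·v = 19.
Deficit = 19 − 886/53 = 121/53 ≥ 0, confirming Bessel's inequality. (The deficit equals ||v − Σ <v,e_j> e_j||^2, the squared distance from v to span{e_j}.)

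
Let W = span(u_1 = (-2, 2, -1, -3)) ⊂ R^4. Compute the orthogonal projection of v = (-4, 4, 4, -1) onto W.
proj_W(v) = (-5/3, 5/3, -5/6, -5/2)

Set up U = [u_1 | ... | u_1] ∈ R^(4×1). The projector onto W = col(U) is P = U (U^T U)^(-1) U^T.
Compute U^T U =
  [18],
and U^T v = (15).
Solve U^T U · c = U^T v for the coefficients: c = (5/6). The projection is proj_W(v) = U c.
Check: (v - proj_W(v)) · u_1 = 0  (should be 0).
Result: proj_W(v) = (-5/3, 5/3, -5/6, -5/2).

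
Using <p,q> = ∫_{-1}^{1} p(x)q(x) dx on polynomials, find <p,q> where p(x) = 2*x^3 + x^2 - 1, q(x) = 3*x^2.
<p,q> = -4/5

Expand the product: p(x)·q(x) = 6*x^5 + 3*x^4 - 3*x^2.
∫_{-1}^{1} of each monomial x^k gives [2/(k+1) if k even, 0 if k odd]. Integrating term-by-term (or equivalently evaluating the antiderivative F(x) = x^6 + 3*x^5/5 - x^3 at the endpoints):
  F(1) − F(−1) = 3/5 − (7/5) = -4/5.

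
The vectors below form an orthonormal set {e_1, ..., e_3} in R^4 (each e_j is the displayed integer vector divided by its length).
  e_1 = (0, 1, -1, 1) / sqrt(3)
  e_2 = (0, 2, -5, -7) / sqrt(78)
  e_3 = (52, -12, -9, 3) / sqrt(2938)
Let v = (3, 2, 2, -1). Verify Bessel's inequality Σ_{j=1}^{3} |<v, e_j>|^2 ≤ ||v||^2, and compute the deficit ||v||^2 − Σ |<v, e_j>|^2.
Σ |<v, e_j>|^2 = 513/113; ||v||^2 = 18; deficit = 1521/113

Write each e_j = u_j / sqrt(<u_j, u_j>) where u_j is the displayed integer vector. Then <v, e_j> = <v, u_j> / sqrt(<u_j, u_j>), so |<v, e_j>|^2 = <v, u_j>^2 / <u_j, u_j>.
Coefficients: <v, e_1> = -1/sqrt(3), <v, e_2> = 1/sqrt(78), <v, e_3> = 111/sqrt(2938).
Square and sum: Σ |<v, e_j>|^2 = 513/113.
Compute ||v||^2 = v·v = 18.
Deficit = 18 − 513/113 = 1521/113 ≥ 0, confirming Bessel's inequality. (The deficit equals ||v − Σ <v,e_j> e_j||^2, the squared distance from v to span{e_j}.)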